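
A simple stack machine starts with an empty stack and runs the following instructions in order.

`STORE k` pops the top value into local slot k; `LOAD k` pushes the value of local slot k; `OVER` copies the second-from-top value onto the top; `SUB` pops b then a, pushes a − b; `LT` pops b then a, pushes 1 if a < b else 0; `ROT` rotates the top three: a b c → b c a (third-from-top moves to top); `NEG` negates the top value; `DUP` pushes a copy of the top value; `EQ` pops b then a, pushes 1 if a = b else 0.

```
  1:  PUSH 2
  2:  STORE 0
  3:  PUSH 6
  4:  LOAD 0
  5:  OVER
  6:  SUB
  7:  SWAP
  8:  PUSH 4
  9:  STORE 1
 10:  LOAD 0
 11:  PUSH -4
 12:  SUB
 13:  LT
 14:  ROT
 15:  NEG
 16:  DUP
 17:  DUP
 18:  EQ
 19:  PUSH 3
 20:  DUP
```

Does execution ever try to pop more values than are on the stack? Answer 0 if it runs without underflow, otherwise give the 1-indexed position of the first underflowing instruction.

PUSH 2  : 2
STORE 0 : (empty)
PUSH 6  : 6
LOAD 0  : 6 2
OVER    : 6 2 6
SUB     : 6 -4
SWAP    : -4 6
PUSH 4  : -4 6 4
STORE 1 : -4 6
LOAD 0  : -4 6 2
PUSH -4 : -4 6 2 -4
SUB     : -4 6 6
LT      : -4 0
ROT  — needs 3 operands, stack has 2 → underflow

14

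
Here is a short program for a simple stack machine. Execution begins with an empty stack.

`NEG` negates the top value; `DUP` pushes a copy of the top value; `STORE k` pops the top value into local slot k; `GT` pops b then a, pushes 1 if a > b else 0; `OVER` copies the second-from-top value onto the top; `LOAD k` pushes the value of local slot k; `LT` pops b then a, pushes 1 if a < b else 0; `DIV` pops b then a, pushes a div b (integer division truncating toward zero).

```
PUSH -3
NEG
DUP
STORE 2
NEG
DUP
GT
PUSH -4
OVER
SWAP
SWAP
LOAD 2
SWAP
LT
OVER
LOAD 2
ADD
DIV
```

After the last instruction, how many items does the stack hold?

3

PUSH -3  -3
NEG      3
DUP      3 3
STORE 2  3
NEG      -3
DUP      -3 -3
GT       0
PUSH -4  0 -4
OVER     0 -4 0
SWAP     0 0 -4
SWAP     0 -4 0
LOAD 2   0 -4 0 3
SWAP     0 -4 3 0
LT       0 -4 0
OVER     0 -4 0 -4
LOAD 2   0 -4 0 -4 3
ADD      0 -4 0 -1
DIV      0 -4 0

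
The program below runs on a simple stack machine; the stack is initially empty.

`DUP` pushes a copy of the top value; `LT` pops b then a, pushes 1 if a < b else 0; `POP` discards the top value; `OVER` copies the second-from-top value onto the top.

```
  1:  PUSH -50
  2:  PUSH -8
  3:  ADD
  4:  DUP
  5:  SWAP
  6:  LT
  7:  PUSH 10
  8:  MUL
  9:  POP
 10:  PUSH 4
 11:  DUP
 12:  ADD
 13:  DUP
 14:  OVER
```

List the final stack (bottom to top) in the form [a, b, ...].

PUSH -50 → -50
PUSH -8  → -50 -8
ADD      → -58
DUP      → -58 -58
SWAP     → -58 -58
LT       → 0
PUSH 10  → 0 10
MUL      → 0
POP      → (empty)
PUSH 4   → 4
DUP      → 4 4
ADD      → 8
DUP      → 8 8
OVER     → 8 8 8

[8, 8, 8]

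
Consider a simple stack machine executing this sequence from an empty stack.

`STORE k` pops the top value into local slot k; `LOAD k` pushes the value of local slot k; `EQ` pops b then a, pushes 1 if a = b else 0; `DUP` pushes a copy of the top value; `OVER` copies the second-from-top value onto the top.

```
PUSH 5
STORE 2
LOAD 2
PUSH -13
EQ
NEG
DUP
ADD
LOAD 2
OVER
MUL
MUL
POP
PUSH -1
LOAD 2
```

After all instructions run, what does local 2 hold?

5

PUSH 5   : 5
STORE 2  : (empty)
LOAD 2   : 5
PUSH -13 : 5 -13
EQ       : 0
NEG      : 0
DUP      : 0 0
ADD      : 0
LOAD 2   : 0 5
OVER     : 0 5 0
MUL      : 0 0
MUL      : 0
POP      : (empty)
PUSH -1  : -1
LOAD 2   : -1 5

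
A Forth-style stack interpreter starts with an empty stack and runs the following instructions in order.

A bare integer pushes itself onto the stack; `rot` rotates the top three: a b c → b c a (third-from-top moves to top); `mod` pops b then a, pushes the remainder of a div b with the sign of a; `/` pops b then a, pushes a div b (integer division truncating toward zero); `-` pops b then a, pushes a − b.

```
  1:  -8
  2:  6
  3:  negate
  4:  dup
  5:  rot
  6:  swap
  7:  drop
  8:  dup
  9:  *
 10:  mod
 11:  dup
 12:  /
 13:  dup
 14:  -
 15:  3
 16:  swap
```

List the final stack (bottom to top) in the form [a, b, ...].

-8      [-8]
6       [-8, 6]
negate  [-8, -6]
dup     [-8, -6, -6]
rot     [-6, -6, -8]
swap    [-6, -8, -6]
drop    [-6, -8]
dup     [-6, -8, -8]
*       [-6, 64]
mod     [-6]
dup     [-6, -6]
/       [1]
dup     [1, 1]
-       [0]
3       [0, 3]
swap    [3, 0]

[3, 0]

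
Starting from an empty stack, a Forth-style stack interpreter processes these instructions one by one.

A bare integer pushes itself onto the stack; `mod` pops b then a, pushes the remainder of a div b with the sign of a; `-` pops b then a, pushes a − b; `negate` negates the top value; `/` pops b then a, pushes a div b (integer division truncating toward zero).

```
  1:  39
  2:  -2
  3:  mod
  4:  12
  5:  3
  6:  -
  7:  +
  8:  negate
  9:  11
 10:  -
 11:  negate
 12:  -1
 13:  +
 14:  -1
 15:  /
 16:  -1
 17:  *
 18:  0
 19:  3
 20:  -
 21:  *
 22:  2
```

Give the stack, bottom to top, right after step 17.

[20]

39     -> 39
-2     -> 39 -2
mod    -> 1
12     -> 1 12
3      -> 1 12 3
-      -> 1 9
+      -> 10
negate -> -10
11     -> -10 11
-      -> -21
negate -> 21
-1     -> 21 -1
+      -> 20
-1     -> 20 -1
/      -> -20
-1     -> -20 -1
*      -> 20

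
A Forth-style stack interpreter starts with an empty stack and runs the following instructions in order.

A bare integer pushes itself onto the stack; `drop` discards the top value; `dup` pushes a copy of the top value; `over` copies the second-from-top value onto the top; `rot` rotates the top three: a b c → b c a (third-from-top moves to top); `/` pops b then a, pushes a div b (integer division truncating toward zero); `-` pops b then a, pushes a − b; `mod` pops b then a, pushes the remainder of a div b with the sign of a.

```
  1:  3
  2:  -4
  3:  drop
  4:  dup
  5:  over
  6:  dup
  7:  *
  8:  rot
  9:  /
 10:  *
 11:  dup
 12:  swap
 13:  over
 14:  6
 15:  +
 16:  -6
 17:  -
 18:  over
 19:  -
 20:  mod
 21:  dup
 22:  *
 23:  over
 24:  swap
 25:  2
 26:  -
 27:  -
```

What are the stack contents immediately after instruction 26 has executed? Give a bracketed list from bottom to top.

[9, 9, 79]

3    -> 3
-4   -> 3 -4
drop -> 3
dup  -> 3 3
over -> 3 3 3
dup  -> 3 3 3 3
*    -> 3 3 9
rot  -> 3 9 3
/    -> 3 3
*    -> 9
dup  -> 9 9
swap -> 9 9
over -> 9 9 9
6    -> 9 9 9 6
+    -> 9 9 15
-6   -> 9 9 15 -6
-    -> 9 9 21
over -> 9 9 21 9
-    -> 9 9 12
mod  -> 9 9
dup  -> 9 9 9
*    -> 9 81
over -> 9 81 9
swap -> 9 9 81
2    -> 9 9 81 2
-    -> 9 9 79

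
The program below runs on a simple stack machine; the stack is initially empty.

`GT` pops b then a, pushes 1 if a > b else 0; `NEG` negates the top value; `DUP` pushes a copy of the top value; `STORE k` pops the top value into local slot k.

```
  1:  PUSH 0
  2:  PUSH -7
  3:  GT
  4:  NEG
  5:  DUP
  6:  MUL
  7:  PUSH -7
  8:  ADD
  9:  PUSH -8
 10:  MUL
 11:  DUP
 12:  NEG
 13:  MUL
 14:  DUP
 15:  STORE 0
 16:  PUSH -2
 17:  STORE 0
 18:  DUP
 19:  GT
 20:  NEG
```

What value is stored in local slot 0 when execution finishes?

PUSH 0   0
PUSH -7  0 -7
GT       1
NEG      -1
DUP      -1 -1
MUL      1
PUSH -7  1 -7
ADD      -6
PUSH -8  -6 -8
MUL      48
DUP      48 48
NEG      48 -48
MUL      -2304
DUP      -2304 -2304
STORE 0  -2304
PUSH -2  -2304 -2
STORE 0  -2304
DUP      -2304 -2304
GT       0
NEG      0

-2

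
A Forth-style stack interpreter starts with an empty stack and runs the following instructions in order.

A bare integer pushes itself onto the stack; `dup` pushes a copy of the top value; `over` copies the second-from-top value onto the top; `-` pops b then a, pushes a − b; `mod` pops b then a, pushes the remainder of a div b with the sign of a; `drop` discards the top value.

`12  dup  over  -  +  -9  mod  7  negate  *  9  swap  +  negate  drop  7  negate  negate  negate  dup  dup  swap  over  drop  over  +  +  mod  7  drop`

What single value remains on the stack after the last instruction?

12     -> 12
dup    -> 12 12
over   -> 12 12 12
-      -> 12 0
+      -> 12
-9     -> 12 -9
mod    -> 3
7      -> 3 7
negate -> 3 -7
*      -> -21
9      -> -21 9
swap   -> 9 -21
+      -> -12
negate -> 12
drop   -> (empty)
7      -> 7
negate -> -7
negate -> 7
negate -> -7
dup    -> -7 -7
dup    -> -7 -7 -7
swap   -> -7 -7 -7
over   -> -7 -7 -7 -7
drop   -> -7 -7 -7
over   -> -7 -7 -7 -7
+      -> -7 -7 -14
+      -> -7 -21
mod    -> -7
7      -> -7 7
drop   -> -7

-7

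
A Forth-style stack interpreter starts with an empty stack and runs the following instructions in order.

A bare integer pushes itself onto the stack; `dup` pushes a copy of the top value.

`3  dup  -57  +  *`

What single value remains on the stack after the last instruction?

-162

3   -> 3
dup -> 3 3
-57 -> 3 3 -57
+   -> 3 -54
*   -> -162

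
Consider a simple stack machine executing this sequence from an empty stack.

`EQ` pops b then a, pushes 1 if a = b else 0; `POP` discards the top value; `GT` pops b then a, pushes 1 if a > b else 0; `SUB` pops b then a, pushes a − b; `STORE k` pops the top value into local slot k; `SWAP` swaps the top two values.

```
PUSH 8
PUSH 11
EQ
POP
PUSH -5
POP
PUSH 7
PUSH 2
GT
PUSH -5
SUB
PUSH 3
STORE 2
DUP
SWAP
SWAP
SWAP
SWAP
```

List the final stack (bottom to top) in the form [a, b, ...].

PUSH 8  : [8]
PUSH 11 : [8, 11]
EQ      : [0]
POP     : []
PUSH -5 : [-5]
POP     : []
PUSH 7  : [7]
PUSH 2  : [7, 2]
GT      : [1]
PUSH -5 : [1, -5]
SUB     : [6]
PUSH 3  : [6, 3]
STORE 2 : [6]
DUP     : [6, 6]
SWAP    : [6, 6]
SWAP    : [6, 6]
SWAP    : [6, 6]
SWAP    : [6, 6]

[6, 6]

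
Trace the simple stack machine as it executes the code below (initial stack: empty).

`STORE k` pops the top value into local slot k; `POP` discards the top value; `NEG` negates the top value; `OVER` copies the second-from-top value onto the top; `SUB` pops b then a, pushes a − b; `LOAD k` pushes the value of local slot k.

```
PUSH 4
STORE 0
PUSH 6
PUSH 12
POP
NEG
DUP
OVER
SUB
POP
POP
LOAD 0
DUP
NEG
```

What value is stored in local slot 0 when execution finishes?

PUSH 4   [4]
STORE 0  []
PUSH 6   [6]
PUSH 12  [6, 12]
POP      [6]
NEG      [-6]
DUP      [-6, -6]
OVER     [-6, -6, -6]
SUB      [-6, 0]
POP      [-6]
POP      []
LOAD 0   [4]
DUP      [4, 4]
NEG      [4, -4]

4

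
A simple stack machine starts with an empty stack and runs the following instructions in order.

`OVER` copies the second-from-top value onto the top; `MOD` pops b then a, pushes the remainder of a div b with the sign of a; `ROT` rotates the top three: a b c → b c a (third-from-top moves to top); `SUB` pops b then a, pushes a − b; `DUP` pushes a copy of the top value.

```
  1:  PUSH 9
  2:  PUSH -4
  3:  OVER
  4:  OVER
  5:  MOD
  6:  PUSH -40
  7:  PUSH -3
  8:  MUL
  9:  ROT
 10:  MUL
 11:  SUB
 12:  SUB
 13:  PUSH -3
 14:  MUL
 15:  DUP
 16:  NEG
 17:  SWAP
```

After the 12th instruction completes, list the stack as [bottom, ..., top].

[-472]

PUSH 9   → 9
PUSH -4  → 9 -4
OVER     → 9 -4 9
OVER     → 9 -4 9 -4
MOD      → 9 -4 1
PUSH -40 → 9 -4 1 -40
PUSH -3  → 9 -4 1 -40 -3
MUL      → 9 -4 1 120
ROT      → 9 1 120 -4
MUL      → 9 1 -480
SUB      → 9 481
SUB      → -472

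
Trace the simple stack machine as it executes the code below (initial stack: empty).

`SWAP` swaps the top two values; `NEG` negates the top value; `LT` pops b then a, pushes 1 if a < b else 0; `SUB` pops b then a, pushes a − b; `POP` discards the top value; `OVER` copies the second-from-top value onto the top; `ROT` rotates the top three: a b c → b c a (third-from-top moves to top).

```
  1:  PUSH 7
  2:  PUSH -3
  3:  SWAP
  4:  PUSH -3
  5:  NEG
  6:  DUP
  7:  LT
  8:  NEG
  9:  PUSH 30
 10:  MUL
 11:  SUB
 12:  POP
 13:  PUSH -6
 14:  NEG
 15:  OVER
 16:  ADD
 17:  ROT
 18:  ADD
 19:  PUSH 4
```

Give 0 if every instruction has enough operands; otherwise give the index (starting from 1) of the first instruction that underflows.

17

PUSH 7  → [7]
PUSH -3 → [7, -3]
SWAP    → [-3, 7]
PUSH -3 → [-3, 7, -3]
NEG     → [-3, 7, 3]
DUP     → [-3, 7, 3, 3]
LT      → [-3, 7, 0]
NEG     → [-3, 7, 0]
PUSH 30 → [-3, 7, 0, 30]
MUL     → [-3, 7, 0]
SUB     → [-3, 7]
POP     → [-3]
PUSH -6 → [-3, -6]
NEG     → [-3, 6]
OVER    → [-3, 6, -3]
ADD     → [-3, 3]
ROT  — needs 3 operands, stack has 2 → underflow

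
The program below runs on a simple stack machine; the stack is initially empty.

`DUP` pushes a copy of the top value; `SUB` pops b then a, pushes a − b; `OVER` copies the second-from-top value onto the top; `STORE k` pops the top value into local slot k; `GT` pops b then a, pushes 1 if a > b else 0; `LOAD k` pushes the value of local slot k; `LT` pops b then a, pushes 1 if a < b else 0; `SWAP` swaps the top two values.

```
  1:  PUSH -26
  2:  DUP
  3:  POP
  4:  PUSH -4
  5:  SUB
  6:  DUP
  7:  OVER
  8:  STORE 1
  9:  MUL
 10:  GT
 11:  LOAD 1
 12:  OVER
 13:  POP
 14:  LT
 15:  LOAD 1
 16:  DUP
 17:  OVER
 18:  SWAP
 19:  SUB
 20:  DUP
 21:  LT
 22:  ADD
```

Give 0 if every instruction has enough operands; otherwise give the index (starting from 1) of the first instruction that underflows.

10

PUSH -26 → -26
DUP      → -26 -26
POP      → -26
PUSH -4  → -26 -4
SUB      → -22
DUP      → -22 -22
OVER     → -22 -22 -22
STORE 1  → -22 -22
MUL      → 484
GT  — needs 2 operands, stack has 1 → underflow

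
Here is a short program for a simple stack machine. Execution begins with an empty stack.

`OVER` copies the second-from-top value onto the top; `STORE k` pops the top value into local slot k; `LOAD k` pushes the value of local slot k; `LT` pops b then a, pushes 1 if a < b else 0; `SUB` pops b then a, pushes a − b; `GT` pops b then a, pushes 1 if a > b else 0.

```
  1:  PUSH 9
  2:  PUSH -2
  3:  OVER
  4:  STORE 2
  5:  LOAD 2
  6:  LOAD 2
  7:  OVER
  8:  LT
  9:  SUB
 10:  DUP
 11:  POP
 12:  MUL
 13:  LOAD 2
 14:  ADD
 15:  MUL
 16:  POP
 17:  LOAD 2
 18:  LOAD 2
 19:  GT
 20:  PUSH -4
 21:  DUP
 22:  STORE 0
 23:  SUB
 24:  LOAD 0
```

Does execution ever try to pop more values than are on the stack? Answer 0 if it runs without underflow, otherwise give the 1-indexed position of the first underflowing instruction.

PUSH 9   [9]
PUSH -2  [9, -2]
OVER     [9, -2, 9]
STORE 2  [9, -2]
LOAD 2   [9, -2, 9]
LOAD 2   [9, -2, 9, 9]
OVER     [9, -2, 9, 9, 9]
LT       [9, -2, 9, 0]
SUB      [9, -2, 9]
DUP      [9, -2, 9, 9]
POP      [9, -2, 9]
MUL      [9, -18]
LOAD 2   [9, -18, 9]
ADD      [9, -9]
MUL      [-81]
POP      []
LOAD 2   [9]
LOAD 2   [9, 9]
GT       [0]
PUSH -4  [0, -4]
DUP      [0, -4, -4]
STORE 0  [0, -4]
SUB      [4]
LOAD 0   [4, -4]

0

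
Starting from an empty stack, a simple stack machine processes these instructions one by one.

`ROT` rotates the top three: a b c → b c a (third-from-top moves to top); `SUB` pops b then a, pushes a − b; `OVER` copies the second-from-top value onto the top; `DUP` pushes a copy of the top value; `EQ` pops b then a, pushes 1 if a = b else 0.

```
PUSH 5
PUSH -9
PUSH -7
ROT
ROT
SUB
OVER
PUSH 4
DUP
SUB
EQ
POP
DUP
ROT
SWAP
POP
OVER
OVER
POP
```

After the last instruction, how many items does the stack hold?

PUSH 5  → [5]
PUSH -9 → [5, -9]
PUSH -7 → [5, -9, -7]
ROT     → [-9, -7, 5]
ROT     → [-7, 5, -9]
SUB     → [-7, 14]
OVER    → [-7, 14, -7]
PUSH 4  → [-7, 14, -7, 4]
DUP     → [-7, 14, -7, 4, 4]
SUB     → [-7, 14, -7, 0]
EQ      → [-7, 14, 0]
POP     → [-7, 14]
DUP     → [-7, 14, 14]
ROT     → [14, 14, -7]
SWAP    → [14, -7, 14]
POP     → [14, -7]
OVER    → [14, -7, 14]
OVER    → [14, -7, 14, -7]
POP     → [14, -7, 14]

3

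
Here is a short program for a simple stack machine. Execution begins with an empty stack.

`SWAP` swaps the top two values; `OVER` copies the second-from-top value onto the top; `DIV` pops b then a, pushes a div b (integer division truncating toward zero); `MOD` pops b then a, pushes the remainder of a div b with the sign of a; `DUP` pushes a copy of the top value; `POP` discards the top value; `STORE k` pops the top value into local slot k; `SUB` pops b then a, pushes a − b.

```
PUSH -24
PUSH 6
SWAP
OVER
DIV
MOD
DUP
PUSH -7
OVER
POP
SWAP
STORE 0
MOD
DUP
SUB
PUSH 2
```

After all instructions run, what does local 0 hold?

2

PUSH -24 -> -24
PUSH 6   -> -24 6
SWAP     -> 6 -24
OVER     -> 6 -24 6
DIV      -> 6 -4
MOD      -> 2
DUP      -> 2 2
PUSH -7  -> 2 2 -7
OVER     -> 2 2 -7 2
POP      -> 2 2 -7
SWAP     -> 2 -7 2
STORE 0  -> 2 -7
MOD      -> 2
DUP      -> 2 2
SUB      -> 0
PUSH 2   -> 0 2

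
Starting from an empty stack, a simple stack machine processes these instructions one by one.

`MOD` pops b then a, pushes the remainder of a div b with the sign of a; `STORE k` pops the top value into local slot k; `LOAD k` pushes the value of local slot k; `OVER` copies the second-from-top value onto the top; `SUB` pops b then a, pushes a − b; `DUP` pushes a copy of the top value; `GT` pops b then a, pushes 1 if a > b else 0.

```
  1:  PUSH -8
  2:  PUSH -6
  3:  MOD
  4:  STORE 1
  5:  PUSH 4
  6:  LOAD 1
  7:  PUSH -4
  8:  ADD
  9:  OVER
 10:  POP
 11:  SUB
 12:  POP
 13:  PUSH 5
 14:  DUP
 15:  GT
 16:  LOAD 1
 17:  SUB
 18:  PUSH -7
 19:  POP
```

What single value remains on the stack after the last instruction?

PUSH -8  -8
PUSH -6  -8 -6
MOD      -2
STORE 1  (empty)
PUSH 4   4
LOAD 1   4 -2
PUSH -4  4 -2 -4
ADD      4 -6
OVER     4 -6 4
POP      4 -6
SUB      10
POP      (empty)
PUSH 5   5
DUP      5 5
GT       0
LOAD 1   0 -2
SUB      2
PUSH -7  2 -7
POP      2

2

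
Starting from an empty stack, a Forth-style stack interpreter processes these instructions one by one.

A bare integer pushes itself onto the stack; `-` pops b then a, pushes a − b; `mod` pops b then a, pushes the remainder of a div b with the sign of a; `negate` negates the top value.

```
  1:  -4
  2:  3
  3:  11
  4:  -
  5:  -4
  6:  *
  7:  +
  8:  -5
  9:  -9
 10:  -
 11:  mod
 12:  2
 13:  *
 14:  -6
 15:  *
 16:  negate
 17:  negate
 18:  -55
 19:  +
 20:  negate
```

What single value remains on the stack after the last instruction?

55

-4     -> -4
3      -> -4 3
11     -> -4 3 11
-      -> -4 -8
-4     -> -4 -8 -4
*      -> -4 32
+      -> 28
-5     -> 28 -5
-9     -> 28 -5 -9
-      -> 28 4
mod    -> 0
2      -> 0 2
*      -> 0
-6     -> 0 -6
*      -> 0
negate -> 0
negate -> 0
-55    -> 0 -55
+      -> -55
negate -> 55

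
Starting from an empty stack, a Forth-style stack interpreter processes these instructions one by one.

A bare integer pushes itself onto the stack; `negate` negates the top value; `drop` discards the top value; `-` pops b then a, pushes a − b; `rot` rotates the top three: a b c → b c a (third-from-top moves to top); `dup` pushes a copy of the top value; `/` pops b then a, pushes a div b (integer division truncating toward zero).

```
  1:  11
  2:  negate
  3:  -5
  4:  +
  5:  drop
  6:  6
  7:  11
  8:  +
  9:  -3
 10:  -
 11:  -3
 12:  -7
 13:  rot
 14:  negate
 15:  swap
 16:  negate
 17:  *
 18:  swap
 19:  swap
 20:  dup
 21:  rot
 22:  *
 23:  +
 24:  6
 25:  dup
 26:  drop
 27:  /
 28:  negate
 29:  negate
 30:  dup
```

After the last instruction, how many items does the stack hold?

2

11     -> 11
negate -> -11
-5     -> -11 -5
+      -> -16
drop   -> (empty)
6      -> 6
11     -> 6 11
+      -> 17
-3     -> 17 -3
-      -> 20
-3     -> 20 -3
-7     -> 20 -3 -7
rot    -> -3 -7 20
negate -> -3 -7 -20
swap   -> -3 -20 -7
negate -> -3 -20 7
*      -> -3 -140
swap   -> -140 -3
swap   -> -3 -140
dup    -> -3 -140 -140
rot    -> -140 -140 -3
*      -> -140 420
+      -> 280
6      -> 280 6
dup    -> 280 6 6
drop   -> 280 6
/      -> 46
negate -> -46
negate -> 46
dup    -> 46 46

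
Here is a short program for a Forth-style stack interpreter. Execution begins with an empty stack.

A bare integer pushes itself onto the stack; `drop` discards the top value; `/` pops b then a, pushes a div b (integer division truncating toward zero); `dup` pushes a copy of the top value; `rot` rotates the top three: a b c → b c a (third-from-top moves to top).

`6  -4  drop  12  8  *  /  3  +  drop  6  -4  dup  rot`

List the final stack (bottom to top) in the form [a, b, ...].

6    : [6]
-4   : [6, -4]
drop : [6]
12   : [6, 12]
8    : [6, 12, 8]
*    : [6, 96]
/    : [0]
3    : [0, 3]
+    : [3]
drop : []
6    : [6]
-4   : [6, -4]
dup  : [6, -4, -4]
rot  : [-4, -4, 6]

[-4, -4, 6]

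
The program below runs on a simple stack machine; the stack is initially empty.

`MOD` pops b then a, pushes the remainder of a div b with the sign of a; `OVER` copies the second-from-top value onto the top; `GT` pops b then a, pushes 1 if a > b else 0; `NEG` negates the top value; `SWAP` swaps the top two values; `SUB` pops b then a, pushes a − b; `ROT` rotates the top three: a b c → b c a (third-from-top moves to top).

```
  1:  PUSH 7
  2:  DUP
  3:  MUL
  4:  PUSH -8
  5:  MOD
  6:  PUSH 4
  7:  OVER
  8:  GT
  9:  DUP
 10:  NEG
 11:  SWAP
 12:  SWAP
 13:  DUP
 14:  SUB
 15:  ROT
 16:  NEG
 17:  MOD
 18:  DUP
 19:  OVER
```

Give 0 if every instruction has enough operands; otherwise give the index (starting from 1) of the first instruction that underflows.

0

PUSH 7  -> 7
DUP     -> 7 7
MUL     -> 49
PUSH -8 -> 49 -8
MOD     -> 1
PUSH 4  -> 1 4
OVER    -> 1 4 1
GT      -> 1 1
DUP     -> 1 1 1
NEG     -> 1 1 -1
SWAP    -> 1 -1 1
SWAP    -> 1 1 -1
DUP     -> 1 1 -1 -1
SUB     -> 1 1 0
ROT     -> 1 0 1
NEG     -> 1 0 -1
MOD     -> 1 0
DUP     -> 1 0 0
OVER    -> 1 0 0 0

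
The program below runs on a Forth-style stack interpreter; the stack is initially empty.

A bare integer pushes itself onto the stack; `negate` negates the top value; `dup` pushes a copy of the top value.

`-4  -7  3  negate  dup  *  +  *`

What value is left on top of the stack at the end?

-8

-4     → [-4]
-7     → [-4, -7]
3      → [-4, -7, 3]
negate → [-4, -7, -3]
dup    → [-4, -7, -3, -3]
*      → [-4, -7, 9]
+      → [-4, 2]
*      → [-8]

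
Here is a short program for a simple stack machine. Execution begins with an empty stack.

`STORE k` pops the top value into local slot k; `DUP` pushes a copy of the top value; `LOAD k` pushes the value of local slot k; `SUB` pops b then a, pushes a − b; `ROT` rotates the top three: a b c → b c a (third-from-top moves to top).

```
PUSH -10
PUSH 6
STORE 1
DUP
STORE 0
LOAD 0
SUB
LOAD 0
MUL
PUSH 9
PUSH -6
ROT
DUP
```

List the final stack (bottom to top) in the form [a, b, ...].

PUSH -10 : [-10]
PUSH 6   : [-10, 6]
STORE 1  : [-10]
DUP      : [-10, -10]
STORE 0  : [-10]
LOAD 0   : [-10, -10]
SUB      : [0]
LOAD 0   : [0, -10]
MUL      : [0]
PUSH 9   : [0, 9]
PUSH -6  : [0, 9, -6]
ROT      : [9, -6, 0]
DUP      : [9, -6, 0, 0]

[9, -6, 0, 0]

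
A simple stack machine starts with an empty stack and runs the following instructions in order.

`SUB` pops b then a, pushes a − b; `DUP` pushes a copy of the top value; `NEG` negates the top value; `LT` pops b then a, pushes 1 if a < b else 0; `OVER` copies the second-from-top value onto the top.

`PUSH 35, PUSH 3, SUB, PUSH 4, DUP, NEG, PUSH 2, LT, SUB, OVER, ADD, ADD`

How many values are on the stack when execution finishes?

PUSH 35  [35]
PUSH 3   [35, 3]
SUB      [32]
PUSH 4   [32, 4]
DUP      [32, 4, 4]
NEG      [32, 4, -4]
PUSH 2   [32, 4, -4, 2]
LT       [32, 4, 1]
SUB      [32, 3]
OVER     [32, 3, 32]
ADD      [32, 35]
ADD      [67]

1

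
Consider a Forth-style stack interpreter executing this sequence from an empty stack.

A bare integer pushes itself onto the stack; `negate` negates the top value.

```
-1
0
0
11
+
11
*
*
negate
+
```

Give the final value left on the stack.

-1      [-1]
0       [-1, 0]
0       [-1, 0, 0]
11      [-1, 0, 0, 11]
+       [-1, 0, 11]
11      [-1, 0, 11, 11]
*       [-1, 0, 121]
*       [-1, 0]
negate  [-1, 0]
+       [-1]

-1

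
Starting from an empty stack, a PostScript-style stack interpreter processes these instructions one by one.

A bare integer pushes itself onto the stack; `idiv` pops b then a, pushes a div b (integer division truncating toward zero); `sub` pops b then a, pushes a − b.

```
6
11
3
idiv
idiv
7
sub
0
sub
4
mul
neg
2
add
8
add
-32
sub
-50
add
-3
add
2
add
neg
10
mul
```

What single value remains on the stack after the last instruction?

6    : [6]
11   : [6, 11]
3    : [6, 11, 3]
idiv : [6, 3]
idiv : [2]
7    : [2, 7]
sub  : [-5]
0    : [-5, 0]
sub  : [-5]
4    : [-5, 4]
mul  : [-20]
neg  : [20]
2    : [20, 2]
add  : [22]
8    : [22, 8]
add  : [30]
-32  : [30, -32]
sub  : [62]
-50  : [62, -50]
add  : [12]
-3   : [12, -3]
add  : [9]
2    : [9, 2]
add  : [11]
neg  : [-11]
10   : [-11, 10]
mul  : [-110]

-110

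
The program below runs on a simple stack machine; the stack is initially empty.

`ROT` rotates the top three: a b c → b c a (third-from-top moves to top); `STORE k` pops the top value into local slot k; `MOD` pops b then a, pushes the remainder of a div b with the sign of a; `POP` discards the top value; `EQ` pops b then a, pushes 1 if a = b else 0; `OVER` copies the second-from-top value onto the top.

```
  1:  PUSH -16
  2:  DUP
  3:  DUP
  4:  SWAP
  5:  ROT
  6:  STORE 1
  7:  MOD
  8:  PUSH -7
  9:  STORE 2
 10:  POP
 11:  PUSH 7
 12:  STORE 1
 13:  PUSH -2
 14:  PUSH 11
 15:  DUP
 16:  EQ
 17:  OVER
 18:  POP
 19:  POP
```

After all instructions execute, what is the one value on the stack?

-2

PUSH -16 → -16
DUP      → -16 -16
DUP      → -16 -16 -16
SWAP     → -16 -16 -16
ROT      → -16 -16 -16
STORE 1  → -16 -16
MOD      → 0
PUSH -7  → 0 -7
STORE 2  → 0
POP      → (empty)
PUSH 7   → 7
STORE 1  → (empty)
PUSH -2  → -2
PUSH 11  → -2 11
DUP      → -2 11 11
EQ       → -2 1
OVER     → -2 1 -2
POP      → -2 1
POP      → -2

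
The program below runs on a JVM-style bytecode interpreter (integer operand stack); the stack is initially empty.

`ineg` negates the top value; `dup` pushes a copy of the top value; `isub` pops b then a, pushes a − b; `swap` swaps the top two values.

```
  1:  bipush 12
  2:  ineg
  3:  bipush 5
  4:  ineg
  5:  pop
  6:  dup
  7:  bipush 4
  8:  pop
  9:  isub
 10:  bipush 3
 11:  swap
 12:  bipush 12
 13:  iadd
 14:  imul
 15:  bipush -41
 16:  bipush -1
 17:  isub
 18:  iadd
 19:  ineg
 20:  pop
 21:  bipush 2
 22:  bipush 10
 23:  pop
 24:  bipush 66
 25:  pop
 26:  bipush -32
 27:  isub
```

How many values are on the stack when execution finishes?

1

bipush 12   [12]
ineg        [-12]
bipush 5    [-12, 5]
ineg        [-12, -5]
pop         [-12]
dup         [-12, -12]
bipush 4    [-12, -12, 4]
pop         [-12, -12]
isub        [0]
bipush 3    [0, 3]
swap        [3, 0]
bipush 12   [3, 0, 12]
iadd        [3, 12]
imul        [36]
bipush -41  [36, -41]
bipush -1   [36, -41, -1]
isub        [36, -40]
iadd        [-4]
ineg        [4]
pop         []
bipush 2    [2]
bipush 10   [2, 10]
pop         [2]
bipush 66   [2, 66]
pop         [2]
bipush -32  [2, -32]
isub        [34]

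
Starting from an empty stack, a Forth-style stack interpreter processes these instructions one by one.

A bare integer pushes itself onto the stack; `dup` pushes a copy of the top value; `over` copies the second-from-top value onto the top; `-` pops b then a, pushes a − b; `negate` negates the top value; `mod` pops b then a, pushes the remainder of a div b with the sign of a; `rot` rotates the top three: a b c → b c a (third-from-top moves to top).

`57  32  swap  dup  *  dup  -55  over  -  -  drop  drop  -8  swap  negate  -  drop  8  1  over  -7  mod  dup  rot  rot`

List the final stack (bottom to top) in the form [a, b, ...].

57     → [57]
32     → [57, 32]
swap   → [32, 57]
dup    → [32, 57, 57]
*      → [32, 3249]
dup    → [32, 3249, 3249]
-55    → [32, 3249, 3249, -55]
over   → [32, 3249, 3249, -55, 3249]
-      → [32, 3249, 3249, -3304]
-      → [32, 3249, 6553]
drop   → [32, 3249]
drop   → [32]
-8     → [32, -8]
swap   → [-8, 32]
negate → [-8, -32]
-      → [24]
drop   → []
8      → [8]
1      → [8, 1]
over   → [8, 1, 8]
-7     → [8, 1, 8, -7]
mod    → [8, 1, 1]
dup    → [8, 1, 1, 1]
rot    → [8, 1, 1, 1]
rot    → [8, 1, 1, 1]

[8, 1, 1, 1]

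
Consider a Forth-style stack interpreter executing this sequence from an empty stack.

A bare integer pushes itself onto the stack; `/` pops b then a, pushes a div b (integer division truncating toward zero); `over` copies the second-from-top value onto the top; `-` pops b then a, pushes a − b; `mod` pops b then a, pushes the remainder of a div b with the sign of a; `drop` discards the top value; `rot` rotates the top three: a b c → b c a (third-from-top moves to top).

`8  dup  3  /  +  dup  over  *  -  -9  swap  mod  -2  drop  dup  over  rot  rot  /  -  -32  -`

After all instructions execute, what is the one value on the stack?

22

8    -> 8
dup  -> 8 8
3    -> 8 8 3
/    -> 8 2
+    -> 10
dup  -> 10 10
over -> 10 10 10
*    -> 10 100
-    -> -90
-9   -> -90 -9
swap -> -9 -90
mod  -> -9
-2   -> -9 -2
drop -> -9
dup  -> -9 -9
over -> -9 -9 -9
rot  -> -9 -9 -9
rot  -> -9 -9 -9
/    -> -9 1
-    -> -10
-32  -> -10 -32
-    -> 22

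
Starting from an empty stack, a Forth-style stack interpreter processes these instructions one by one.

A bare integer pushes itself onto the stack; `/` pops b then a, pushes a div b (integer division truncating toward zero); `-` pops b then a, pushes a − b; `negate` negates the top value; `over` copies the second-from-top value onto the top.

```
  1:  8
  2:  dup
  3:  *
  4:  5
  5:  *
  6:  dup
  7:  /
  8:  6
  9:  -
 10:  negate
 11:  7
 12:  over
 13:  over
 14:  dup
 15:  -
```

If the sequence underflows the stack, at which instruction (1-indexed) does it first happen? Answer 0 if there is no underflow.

0

8      : [8]
dup    : [8, 8]
*      : [64]
5      : [64, 5]
*      : [320]
dup    : [320, 320]
/      : [1]
6      : [1, 6]
-      : [-5]
negate : [5]
7      : [5, 7]
over   : [5, 7, 5]
over   : [5, 7, 5, 7]
dup    : [5, 7, 5, 7, 7]
-      : [5, 7, 5, 0]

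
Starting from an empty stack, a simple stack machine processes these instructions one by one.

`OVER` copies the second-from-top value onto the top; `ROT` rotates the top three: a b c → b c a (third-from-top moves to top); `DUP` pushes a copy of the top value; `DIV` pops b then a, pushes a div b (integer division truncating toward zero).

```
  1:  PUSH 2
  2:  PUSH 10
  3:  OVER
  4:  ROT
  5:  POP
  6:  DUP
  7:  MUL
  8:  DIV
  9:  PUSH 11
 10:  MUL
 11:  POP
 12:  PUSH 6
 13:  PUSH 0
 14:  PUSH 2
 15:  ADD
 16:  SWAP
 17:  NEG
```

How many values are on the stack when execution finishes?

PUSH 2  : 2
PUSH 10 : 2 10
OVER    : 2 10 2
ROT     : 10 2 2
POP     : 10 2
DUP     : 10 2 2
MUL     : 10 4
DIV     : 2
PUSH 11 : 2 11
MUL     : 22
POP     : (empty)
PUSH 6  : 6
PUSH 0  : 6 0
PUSH 2  : 6 0 2
ADD     : 6 2
SWAP    : 2 6
NEG     : 2 -6

2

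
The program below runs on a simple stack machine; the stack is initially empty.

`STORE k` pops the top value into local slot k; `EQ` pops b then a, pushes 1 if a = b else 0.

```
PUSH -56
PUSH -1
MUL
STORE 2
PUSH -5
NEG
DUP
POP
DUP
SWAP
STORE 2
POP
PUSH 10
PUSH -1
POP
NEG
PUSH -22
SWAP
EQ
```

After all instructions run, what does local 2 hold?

5

PUSH -56 : -56
PUSH -1  : -56 -1
MUL      : 56
STORE 2  : (empty)
PUSH -5  : -5
NEG      : 5
DUP      : 5 5
POP      : 5
DUP      : 5 5
SWAP     : 5 5
STORE 2  : 5
POP      : (empty)
PUSH 10  : 10
PUSH -1  : 10 -1
POP      : 10
NEG      : -10
PUSH -22 : -10 -22
SWAP     : -22 -10
EQ       : 0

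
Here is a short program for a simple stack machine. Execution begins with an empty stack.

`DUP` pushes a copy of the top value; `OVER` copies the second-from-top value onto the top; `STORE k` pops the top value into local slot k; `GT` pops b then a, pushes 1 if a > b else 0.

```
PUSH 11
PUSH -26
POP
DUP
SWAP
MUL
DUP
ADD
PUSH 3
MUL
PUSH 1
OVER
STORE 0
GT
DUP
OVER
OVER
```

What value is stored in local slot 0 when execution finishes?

726

PUSH 11  : 11
PUSH -26 : 11 -26
POP      : 11
DUP      : 11 11
SWAP     : 11 11
MUL      : 121
DUP      : 121 121
ADD      : 242
PUSH 3   : 242 3
MUL      : 726
PUSH 1   : 726 1
OVER     : 726 1 726
STORE 0  : 726 1
GT       : 1
DUP      : 1 1
OVER     : 1 1 1
OVER     : 1 1 1 1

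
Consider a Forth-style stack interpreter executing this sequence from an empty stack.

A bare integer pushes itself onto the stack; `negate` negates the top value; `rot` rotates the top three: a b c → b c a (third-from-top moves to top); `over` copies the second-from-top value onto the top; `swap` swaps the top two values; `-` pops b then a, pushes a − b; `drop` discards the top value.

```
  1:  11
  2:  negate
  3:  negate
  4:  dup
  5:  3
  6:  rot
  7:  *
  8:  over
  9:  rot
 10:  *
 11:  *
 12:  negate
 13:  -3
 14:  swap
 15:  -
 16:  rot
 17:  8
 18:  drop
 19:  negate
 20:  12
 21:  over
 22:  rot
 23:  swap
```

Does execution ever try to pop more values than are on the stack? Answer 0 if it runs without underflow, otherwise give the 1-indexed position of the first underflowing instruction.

16

11     → 11
negate → -11
negate → 11
dup    → 11 11
3      → 11 11 3
rot    → 11 3 11
*      → 11 33
over   → 11 33 11
rot    → 33 11 11
*      → 33 121
*      → 3993
negate → -3993
-3     → -3993 -3
swap   → -3 -3993
-      → 3990
rot  — needs 3 operands, stack has 1 → underflow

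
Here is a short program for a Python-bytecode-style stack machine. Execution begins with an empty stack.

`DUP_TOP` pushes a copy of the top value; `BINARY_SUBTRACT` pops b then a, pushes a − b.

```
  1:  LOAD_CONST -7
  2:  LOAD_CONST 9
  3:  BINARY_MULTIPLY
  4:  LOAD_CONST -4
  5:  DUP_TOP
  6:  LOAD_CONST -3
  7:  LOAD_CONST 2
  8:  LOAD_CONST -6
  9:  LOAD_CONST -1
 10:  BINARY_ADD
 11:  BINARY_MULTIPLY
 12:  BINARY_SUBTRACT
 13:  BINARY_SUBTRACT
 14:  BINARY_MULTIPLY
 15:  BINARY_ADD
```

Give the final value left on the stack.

LOAD_CONST -7    -7
LOAD_CONST 9     -7 9
BINARY_MULTIPLY  -63
LOAD_CONST -4    -63 -4
DUP_TOP          -63 -4 -4
LOAD_CONST -3    -63 -4 -4 -3
LOAD_CONST 2     -63 -4 -4 -3 2
LOAD_CONST -6    -63 -4 -4 -3 2 -6
LOAD_CONST -1    -63 -4 -4 -3 2 -6 -1
BINARY_ADD       -63 -4 -4 -3 2 -7
BINARY_MULTIPLY  -63 -4 -4 -3 -14
BINARY_SUBTRACT  -63 -4 -4 11
BINARY_SUBTRACT  -63 -4 -15
BINARY_MULTIPLY  -63 60
BINARY_ADD       -3

-3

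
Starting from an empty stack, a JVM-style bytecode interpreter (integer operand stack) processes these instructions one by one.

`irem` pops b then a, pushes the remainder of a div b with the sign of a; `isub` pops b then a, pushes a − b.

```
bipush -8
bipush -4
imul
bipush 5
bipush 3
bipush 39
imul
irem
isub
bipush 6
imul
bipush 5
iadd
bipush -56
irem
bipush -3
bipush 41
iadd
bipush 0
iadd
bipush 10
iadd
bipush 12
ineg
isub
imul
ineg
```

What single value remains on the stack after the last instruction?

bipush -8  -> [-8]
bipush -4  -> [-8, -4]
imul       -> [32]
bipush 5   -> [32, 5]
bipush 3   -> [32, 5, 3]
bipush 39  -> [32, 5, 3, 39]
imul       -> [32, 5, 117]
irem       -> [32, 5]
isub       -> [27]
bipush 6   -> [27, 6]
imul       -> [162]
bipush 5   -> [162, 5]
iadd       -> [167]
bipush -56 -> [167, -56]
irem       -> [55]
bipush -3  -> [55, -3]
bipush 41  -> [55, -3, 41]
iadd       -> [55, 38]
bipush 0   -> [55, 38, 0]
iadd       -> [55, 38]
bipush 10  -> [55, 38, 10]
iadd       -> [55, 48]
bipush 12  -> [55, 48, 12]
ineg       -> [55, 48, -12]
isub       -> [55, 60]
imul       -> [3300]
ineg       -> [-3300]

-3300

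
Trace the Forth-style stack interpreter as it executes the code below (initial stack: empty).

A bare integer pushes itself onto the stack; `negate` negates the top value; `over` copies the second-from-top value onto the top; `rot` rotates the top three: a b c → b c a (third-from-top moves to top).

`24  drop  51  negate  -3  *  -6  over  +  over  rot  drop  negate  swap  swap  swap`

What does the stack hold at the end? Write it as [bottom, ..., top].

[-153, 147]

24     -> 24
drop   -> (empty)
51     -> 51
negate -> -51
-3     -> -51 -3
*      -> 153
-6     -> 153 -6
over   -> 153 -6 153
+      -> 153 147
over   -> 153 147 153
rot    -> 147 153 153
drop   -> 147 153
negate -> 147 -153
swap   -> -153 147
swap   -> 147 -153
swap   -> -153 147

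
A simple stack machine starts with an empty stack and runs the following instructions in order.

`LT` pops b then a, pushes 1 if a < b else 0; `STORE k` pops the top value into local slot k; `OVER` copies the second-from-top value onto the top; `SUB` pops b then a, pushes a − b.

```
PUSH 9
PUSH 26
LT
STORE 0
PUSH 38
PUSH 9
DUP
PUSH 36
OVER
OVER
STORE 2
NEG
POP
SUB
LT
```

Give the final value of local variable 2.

PUSH 9  → [9]
PUSH 26 → [9, 26]
LT      → [1]
STORE 0 → []
PUSH 38 → [38]
PUSH 9  → [38, 9]
DUP     → [38, 9, 9]
PUSH 36 → [38, 9, 9, 36]
OVER    → [38, 9, 9, 36, 9]
OVER    → [38, 9, 9, 36, 9, 36]
STORE 2 → [38, 9, 9, 36, 9]
NEG     → [38, 9, 9, 36, -9]
POP     → [38, 9, 9, 36]
SUB     → [38, 9, -27]
LT      → [38, 0]

36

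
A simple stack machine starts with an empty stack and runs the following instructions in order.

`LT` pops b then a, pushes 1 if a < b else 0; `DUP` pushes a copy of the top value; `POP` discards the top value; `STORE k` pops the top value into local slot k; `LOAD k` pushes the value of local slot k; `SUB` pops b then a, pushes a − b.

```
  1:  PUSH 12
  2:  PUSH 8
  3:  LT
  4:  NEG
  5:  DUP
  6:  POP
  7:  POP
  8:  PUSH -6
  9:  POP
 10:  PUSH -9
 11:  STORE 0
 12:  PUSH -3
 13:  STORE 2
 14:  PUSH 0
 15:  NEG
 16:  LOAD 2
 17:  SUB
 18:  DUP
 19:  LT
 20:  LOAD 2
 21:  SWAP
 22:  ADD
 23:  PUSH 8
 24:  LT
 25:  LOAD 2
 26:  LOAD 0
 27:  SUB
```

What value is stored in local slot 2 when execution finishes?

-3

PUSH 12 : [12]
PUSH 8  : [12, 8]
LT      : [0]
NEG     : [0]
DUP     : [0, 0]
POP     : [0]
POP     : []
PUSH -6 : [-6]
POP     : []
PUSH -9 : [-9]
STORE 0 : []
PUSH -3 : [-3]
STORE 2 : []
PUSH 0  : [0]
NEG     : [0]
LOAD 2  : [0, -3]
SUB     : [3]
DUP     : [3, 3]
LT      : [0]
LOAD 2  : [0, -3]
SWAP    : [-3, 0]
ADD     : [-3]
PUSH 8  : [-3, 8]
LT      : [1]
LOAD 2  : [1, -3]
LOAD 0  : [1, -3, -9]
SUB     : [1, 6]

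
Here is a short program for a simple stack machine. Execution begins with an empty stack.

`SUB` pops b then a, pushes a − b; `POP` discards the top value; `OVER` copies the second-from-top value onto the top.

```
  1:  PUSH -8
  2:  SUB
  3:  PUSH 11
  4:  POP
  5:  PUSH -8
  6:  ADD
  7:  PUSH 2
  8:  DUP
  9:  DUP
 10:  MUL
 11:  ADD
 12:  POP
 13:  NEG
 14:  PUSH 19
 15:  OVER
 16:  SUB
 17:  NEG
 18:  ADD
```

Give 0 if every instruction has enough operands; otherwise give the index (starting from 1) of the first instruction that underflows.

PUSH -8 → [-8]
SUB  — needs 2 operands, stack has 1 → underflow

2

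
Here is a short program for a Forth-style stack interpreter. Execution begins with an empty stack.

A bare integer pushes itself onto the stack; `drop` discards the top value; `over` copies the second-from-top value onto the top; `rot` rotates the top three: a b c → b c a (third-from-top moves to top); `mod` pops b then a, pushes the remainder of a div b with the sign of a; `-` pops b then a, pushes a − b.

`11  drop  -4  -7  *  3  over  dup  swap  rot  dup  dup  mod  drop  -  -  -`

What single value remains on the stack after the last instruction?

11   -> 11
drop -> (empty)
-4   -> -4
-7   -> -4 -7
*    -> 28
3    -> 28 3
over -> 28 3 28
dup  -> 28 3 28 28
swap -> 28 3 28 28
rot  -> 28 28 28 3
dup  -> 28 28 28 3 3
dup  -> 28 28 28 3 3 3
mod  -> 28 28 28 3 0
drop -> 28 28 28 3
-    -> 28 28 25
-    -> 28 3
-    -> 25

25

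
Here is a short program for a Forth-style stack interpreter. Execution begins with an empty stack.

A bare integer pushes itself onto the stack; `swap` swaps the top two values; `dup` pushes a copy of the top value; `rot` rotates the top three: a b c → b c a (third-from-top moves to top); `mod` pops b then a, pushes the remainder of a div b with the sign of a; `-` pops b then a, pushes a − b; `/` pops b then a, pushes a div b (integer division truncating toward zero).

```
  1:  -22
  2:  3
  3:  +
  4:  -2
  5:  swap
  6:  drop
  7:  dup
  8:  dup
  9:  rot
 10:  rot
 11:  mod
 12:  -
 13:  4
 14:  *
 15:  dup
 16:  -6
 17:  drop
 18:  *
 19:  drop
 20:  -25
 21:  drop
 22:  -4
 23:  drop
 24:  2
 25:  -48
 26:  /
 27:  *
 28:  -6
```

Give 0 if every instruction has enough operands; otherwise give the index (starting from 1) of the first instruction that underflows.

-22   [-22]
3     [-22, 3]
+     [-19]
-2    [-19, -2]
swap  [-2, -19]
drop  [-2]
dup   [-2, -2]
dup   [-2, -2, -2]
rot   [-2, -2, -2]
rot   [-2, -2, -2]
mod   [-2, 0]
-     [-2]
4     [-2, 4]
*     [-8]
dup   [-8, -8]
-6    [-8, -8, -6]
drop  [-8, -8]
*     [64]
drop  []
-25   [-25]
drop  []
-4    [-4]
drop  []
2     [2]
-48   [2, -48]
/     [0]
*  — needs 2 operands, stack has 1 → underflow

27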